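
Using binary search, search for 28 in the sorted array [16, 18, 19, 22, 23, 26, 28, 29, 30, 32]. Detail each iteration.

Binary search for 28 in [16, 18, 19, 22, 23, 26, 28, 29, 30, 32]:

lo=0, hi=9, mid=4, arr[mid]=23 -> 23 < 28, search right half
lo=5, hi=9, mid=7, arr[mid]=29 -> 29 > 28, search left half
lo=5, hi=6, mid=5, arr[mid]=26 -> 26 < 28, search right half
lo=6, hi=6, mid=6, arr[mid]=28 -> Found target at index 6!

Binary search finds 28 at index 6 after 4 comparisons. The search repeatedly halves the search space by comparing with the middle element.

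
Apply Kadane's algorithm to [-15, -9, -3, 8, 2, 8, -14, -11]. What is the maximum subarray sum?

Using Kadane's algorithm on [-15, -9, -3, 8, 2, 8, -14, -11]:

Scanning through the array:
Position 1 (value -9): max_ending_here = -9, max_so_far = -9
Position 2 (value -3): max_ending_here = -3, max_so_far = -3
Position 3 (value 8): max_ending_here = 8, max_so_far = 8
Position 4 (value 2): max_ending_here = 10, max_so_far = 10
Position 5 (value 8): max_ending_here = 18, max_so_far = 18
Position 6 (value -14): max_ending_here = 4, max_so_far = 18
Position 7 (value -11): max_ending_here = -7, max_so_far = 18

Maximum subarray: [8, 2, 8]
Maximum sum: 18

The maximum subarray is [8, 2, 8] with sum 18. This subarray runs from index 3 to index 5.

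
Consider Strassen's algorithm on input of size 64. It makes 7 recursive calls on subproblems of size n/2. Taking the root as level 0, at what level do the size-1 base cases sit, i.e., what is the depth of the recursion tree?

For divide and conquer with division factor 2:

Problem sizes at each level:
Level 0: 64
Level 1: 32
Level 2: 16
Level 3: 8
Level 4: 4
Level 5: 2
Level 6: 1

The root is level 0 and the size-1 base case is level 6 (the tree spans levels 0 through 6, i.e. 7 levels counting the root), so the depth is the number of divisions: log_2(64) = 6

The recursion tree depth is log_2(64) = 6. At each level, the problem size is divided by 2, so it takes 6 divisions to reduce to a base case of size 1. The algorithm makes 7 recursive calls at each level.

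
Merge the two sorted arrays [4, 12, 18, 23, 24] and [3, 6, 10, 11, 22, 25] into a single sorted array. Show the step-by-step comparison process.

Merging process:

Compare 4 vs 3: take 3 from right. Merged: [3]
Compare 4 vs 6: take 4 from left. Merged: [3, 4]
Compare 12 vs 6: take 6 from right. Merged: [3, 4, 6]
Compare 12 vs 10: take 10 from right. Merged: [3, 4, 6, 10]
Compare 12 vs 11: take 11 from right. Merged: [3, 4, 6, 10, 11]
Compare 12 vs 22: take 12 from left. Merged: [3, 4, 6, 10, 11, 12]
Compare 18 vs 22: take 18 from left. Merged: [3, 4, 6, 10, 11, 12, 18]
Compare 23 vs 22: take 22 from right. Merged: [3, 4, 6, 10, 11, 12, 18, 22]
Compare 23 vs 25: take 23 from left. Merged: [3, 4, 6, 10, 11, 12, 18, 22, 23]
Compare 24 vs 25: take 24 from left. Merged: [3, 4, 6, 10, 11, 12, 18, 22, 23, 24]
Append remaining from right: [25]. Merged: [3, 4, 6, 10, 11, 12, 18, 22, 23, 24, 25]

Final merged array: [3, 4, 6, 10, 11, 12, 18, 22, 23, 24, 25]
Total comparisons: 10

The merged array is [3, 4, 6, 10, 11, 12, 18, 22, 23, 24, 25], requiring 10 comparisons. The merge step runs in O(n) time where n is the total number of elements.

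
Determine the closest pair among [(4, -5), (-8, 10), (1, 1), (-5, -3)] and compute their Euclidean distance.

Computing all pairwise distances among 4 points:

d((4, -5), (-8, 10)) = 19.2094
d((4, -5), (1, 1)) = 6.7082 <-- minimum
d((4, -5), (-5, -3)) = 9.2195
d((-8, 10), (1, 1)) = 12.7279
d((-8, 10), (-5, -3)) = 13.3417
d((1, 1), (-5, -3)) = 7.2111

Closest pair: (4, -5) and (1, 1) with distance 6.7082

The closest pair is (4, -5) and (1, 1) with Euclidean distance 6.7082. For 4 points, brute-force pairwise comparison is shown above. For large n, the divide-and-conquer algorithm (sort by x, recurse on halves, check the dividing strip) achieves O(n log n).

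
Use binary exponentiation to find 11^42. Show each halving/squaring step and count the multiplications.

Computing 11^42 by squaring (build up from 11^1; each line after the first costs one multiplication):

11^1 = 11
11^2 = (11^1)^2 = 11^2 = 121
11^4 = (11^2)^2 = 121^2 = 14641
11^5 = 11 * 11^4 = 11 * 14641 = 161051
11^10 = (11^5)^2 = 161051^2 = 25937424601
11^20 = (11^10)^2 = 25937424601^2 = 672749994932560009201
11^21 = 11 * 11^20 = 11 * 672749994932560009201 = 7400249944258160101211
11^42 = (11^21)^2 = 7400249944258160101211^2 = 54763699237492901685126120802225273763666521

Result: 54763699237492901685126120802225273763666521
Multiplications needed: 7 (7 lines after 11^1)

11^42 = 54763699237492901685126120802225273763666521. Using exponentiation by squaring, this requires 7 multiplications. The key idea: if the exponent is even, square the half-power; if odd, multiply by the base once.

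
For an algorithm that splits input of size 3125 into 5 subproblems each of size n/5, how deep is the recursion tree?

For divide and conquer with division factor 5:

Problem sizes at each level:
Level 0: 3125
Level 1: 625
Level 2: 125
Level 3: 25
Level 4: 5
Level 5: 1

The root is level 0 and the size-1 base case is level 5 (the tree spans levels 0 through 5, i.e. 6 levels counting the root), so the depth is the number of divisions: log_5(3125) = 5

The recursion tree depth is log_5(3125) = 5. At each level, the problem size is divided by 5, so it takes 5 divisions to reduce to a base case of size 1. The algorithm makes 5 recursive calls at each level.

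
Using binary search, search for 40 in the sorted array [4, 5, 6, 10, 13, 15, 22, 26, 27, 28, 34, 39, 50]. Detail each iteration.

Binary search for 40 in [4, 5, 6, 10, 13, 15, 22, 26, 27, 28, 34, 39, 50]:

lo=0, hi=12, mid=6, arr[mid]=22 -> 22 < 40, search right half
lo=7, hi=12, mid=9, arr[mid]=28 -> 28 < 40, search right half
lo=10, hi=12, mid=11, arr[mid]=39 -> 39 < 40, search right half
lo=12, hi=12, mid=12, arr[mid]=50 -> 50 > 40, search left half
lo=12 > hi=11, target 40 not found

Binary search determines that 40 is not in the array after 4 comparisons. The search space was exhausted without finding the target.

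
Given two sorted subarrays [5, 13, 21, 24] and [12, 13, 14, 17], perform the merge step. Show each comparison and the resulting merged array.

Merging process:

Compare 5 vs 12: take 5 from left. Merged: [5]
Compare 13 vs 12: take 12 from right. Merged: [5, 12]
Compare 13 vs 13: take 13 from left. Merged: [5, 12, 13]
Compare 21 vs 13: take 13 from right. Merged: [5, 12, 13, 13]
Compare 21 vs 14: take 14 from right. Merged: [5, 12, 13, 13, 14]
Compare 21 vs 17: take 17 from right. Merged: [5, 12, 13, 13, 14, 17]
Append remaining from left: [21, 24]. Merged: [5, 12, 13, 13, 14, 17, 21, 24]

Final merged array: [5, 12, 13, 13, 14, 17, 21, 24]
Total comparisons: 6

The merged array is [5, 12, 13, 13, 14, 17, 21, 24], requiring 6 comparisons. The merge step runs in O(n) time where n is the total number of elements.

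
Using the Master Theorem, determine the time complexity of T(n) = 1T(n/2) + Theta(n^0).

Master Theorem for T(n) = 1T(n/2) + O(n^0):

a = 1, b = 2, c = 0
log_b(a) = log_2(1) = 0.0000

Case 2: c = 0 = log_2(1) = 0.0000
T(n) = O(n^0 log n) = O(log n)

For T(n) = 1T(n/2) + O(n^0): log_2(1) = 0.0000. This is Case 2 of the Master Theorem (c = log_b(a), equal work at all levels), giving O(log n).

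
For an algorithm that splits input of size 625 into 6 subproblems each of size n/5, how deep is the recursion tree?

For divide and conquer with division factor 5:

Problem sizes at each level:
Level 0: 625
Level 1: 125
Level 2: 25
Level 3: 5
Level 4: 1

The root is level 0 and the size-1 base case is level 4 (the tree spans levels 0 through 4, i.e. 5 levels counting the root), so the depth is the number of divisions: log_5(625) = 4

The recursion tree depth is log_5(625) = 4. At each level, the problem size is divided by 5, so it takes 4 divisions to reduce to a base case of size 1. The algorithm makes 6 recursive calls at each level.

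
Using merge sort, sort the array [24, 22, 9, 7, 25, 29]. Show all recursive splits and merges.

Merge sort trace:

Split: [24, 22, 9, 7, 25, 29] -> [24, 22, 9] and [7, 25, 29]
  Split: [24, 22, 9] -> [24] and [22, 9]
    Split: [22, 9] -> [22] and [9]
    Merge: [22] + [9] -> [9, 22]
  Merge: [24] + [9, 22] -> [9, 22, 24]
  Split: [7, 25, 29] -> [7] and [25, 29]
    Split: [25, 29] -> [25] and [29]
    Merge: [25] + [29] -> [25, 29]
  Merge: [7] + [25, 29] -> [7, 25, 29]
Merge: [9, 22, 24] + [7, 25, 29] -> [7, 9, 22, 24, 25, 29]

Final sorted array: [7, 9, 22, 24, 25, 29]

The merge sort proceeds by recursively splitting the array and merging sorted halves.
After all merges, the sorted array is [7, 9, 22, 24, 25, 29].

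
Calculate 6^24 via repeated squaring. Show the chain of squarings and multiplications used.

Computing 6^24 by squaring (build up from 6^1; each line after the first costs one multiplication):

6^1 = 6
6^2 = (6^1)^2 = 6^2 = 36
6^3 = 6 * 6^2 = 6 * 36 = 216
6^6 = (6^3)^2 = 216^2 = 46656
6^12 = (6^6)^2 = 46656^2 = 2176782336
6^24 = (6^12)^2 = 2176782336^2 = 4738381338321616896

Result: 4738381338321616896
Multiplications needed: 5 (5 lines after 6^1)

6^24 = 4738381338321616896. Using exponentiation by squaring, this requires 5 multiplications. The key idea: if the exponent is even, square the half-power; if odd, multiply by the base once.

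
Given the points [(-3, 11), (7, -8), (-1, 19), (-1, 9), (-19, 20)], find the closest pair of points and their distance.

Computing all pairwise distances among 5 points:

d((-3, 11), (7, -8)) = 21.4709
d((-3, 11), (-1, 19)) = 8.2462
d((-3, 11), (-1, 9)) = 2.8284 <-- minimum
d((-3, 11), (-19, 20)) = 18.3576
d((7, -8), (-1, 19)) = 28.1603
d((7, -8), (-1, 9)) = 18.7883
d((7, -8), (-19, 20)) = 38.2099
d((-1, 19), (-1, 9)) = 10.0
d((-1, 19), (-19, 20)) = 18.0278
d((-1, 9), (-19, 20)) = 21.095

Closest pair: (-3, 11) and (-1, 9) with distance 2.8284

The closest pair is (-3, 11) and (-1, 9) with Euclidean distance 2.8284. For 5 points, brute-force pairwise comparison is shown above. For large n, the divide-and-conquer algorithm (sort by x, recurse on halves, check the dividing strip) achieves O(n log n).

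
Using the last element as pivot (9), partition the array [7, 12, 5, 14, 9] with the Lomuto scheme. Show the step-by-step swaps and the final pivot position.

Lomuto partition with pivot = 9:

Initial array: [7, 12, 5, 14, 9]

arr[0]=7 <= 9: swap with position 0, array becomes [7, 12, 5, 14, 9]
arr[1]=12 > 9: no swap
arr[2]=5 <= 9: swap with position 1, array becomes [7, 5, 12, 14, 9]
arr[3]=14 > 9: no swap

Place pivot at position 2: [7, 5, 9, 14, 12]
Pivot position: 2

After partitioning with pivot 9, the array becomes [7, 5, 9, 14, 12]. The pivot is placed at index 2. All elements to the left of the pivot are <= 9, and all elements to the right are > 9.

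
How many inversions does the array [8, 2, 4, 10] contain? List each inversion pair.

Finding inversions in [8, 2, 4, 10]:

(0, 1): arr[0]=8 > arr[1]=2
(0, 2): arr[0]=8 > arr[2]=4

Total inversions: 2

The array has 2 inversion(s): (0,1), (0,2). Each pair (i,j) satisfies i < j and arr[i] > arr[j].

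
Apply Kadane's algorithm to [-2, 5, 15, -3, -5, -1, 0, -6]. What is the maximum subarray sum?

Using Kadane's algorithm on [-2, 5, 15, -3, -5, -1, 0, -6]:

Scanning through the array:
Position 1 (value 5): max_ending_here = 5, max_so_far = 5
Position 2 (value 15): max_ending_here = 20, max_so_far = 20
Position 3 (value -3): max_ending_here = 17, max_so_far = 20
Position 4 (value -5): max_ending_here = 12, max_so_far = 20
Position 5 (value -1): max_ending_here = 11, max_so_far = 20
Position 6 (value 0): max_ending_here = 11, max_so_far = 20
Position 7 (value -6): max_ending_here = 5, max_so_far = 20

Maximum subarray: [5, 15]
Maximum sum: 20

The maximum subarray is [5, 15] with sum 20. This subarray runs from index 1 to index 2.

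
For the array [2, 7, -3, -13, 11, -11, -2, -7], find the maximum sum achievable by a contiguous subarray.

Using Kadane's algorithm on [2, 7, -3, -13, 11, -11, -2, -7]:

Scanning through the array:
Position 1 (value 7): max_ending_here = 9, max_so_far = 9
Position 2 (value -3): max_ending_here = 6, max_so_far = 9
Position 3 (value -13): max_ending_here = -7, max_so_far = 9
Position 4 (value 11): max_ending_here = 11, max_so_far = 11
Position 5 (value -11): max_ending_here = 0, max_so_far = 11
Position 6 (value -2): max_ending_here = -2, max_so_far = 11
Position 7 (value -7): max_ending_here = -7, max_so_far = 11

Maximum subarray: [11]
Maximum sum: 11

The maximum subarray is [11] with sum 11. This subarray runs from index 4 to index 4.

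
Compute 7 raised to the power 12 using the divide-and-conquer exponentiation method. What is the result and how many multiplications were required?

Computing 7^12 by squaring (build up from 7^1; each line after the first costs one multiplication):

7^1 = 7
7^2 = (7^1)^2 = 7^2 = 49
7^3 = 7 * 7^2 = 7 * 49 = 343
7^6 = (7^3)^2 = 343^2 = 117649
7^12 = (7^6)^2 = 117649^2 = 13841287201

Result: 13841287201
Multiplications needed: 4 (4 lines after 7^1)

7^12 = 13841287201. Using exponentiation by squaring, this requires 4 multiplications. The key idea: if the exponent is even, square the half-power; if odd, multiply by the base once.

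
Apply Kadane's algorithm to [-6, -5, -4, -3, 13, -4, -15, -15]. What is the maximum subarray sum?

Using Kadane's algorithm on [-6, -5, -4, -3, 13, -4, -15, -15]:

Scanning through the array:
Position 1 (value -5): max_ending_here = -5, max_so_far = -5
Position 2 (value -4): max_ending_here = -4, max_so_far = -4
Position 3 (value -3): max_ending_here = -3, max_so_far = -3
Position 4 (value 13): max_ending_here = 13, max_so_far = 13
Position 5 (value -4): max_ending_here = 9, max_so_far = 13
Position 6 (value -15): max_ending_here = -6, max_so_far = 13
Position 7 (value -15): max_ending_here = -15, max_so_far = 13

Maximum subarray: [13]
Maximum sum: 13

The maximum subarray is [13] with sum 13. This subarray runs from index 4 to index 4.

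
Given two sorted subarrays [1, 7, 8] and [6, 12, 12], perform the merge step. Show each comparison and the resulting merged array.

Merging process:

Compare 1 vs 6: take 1 from left. Merged: [1]
Compare 7 vs 6: take 6 from right. Merged: [1, 6]
Compare 7 vs 12: take 7 from left. Merged: [1, 6, 7]
Compare 8 vs 12: take 8 from left. Merged: [1, 6, 7, 8]
Append remaining from right: [12, 12]. Merged: [1, 6, 7, 8, 12, 12]

Final merged array: [1, 6, 7, 8, 12, 12]
Total comparisons: 4

The merged array is [1, 6, 7, 8, 12, 12], requiring 4 comparisons. The merge step runs in O(n) time where n is the total number of elements.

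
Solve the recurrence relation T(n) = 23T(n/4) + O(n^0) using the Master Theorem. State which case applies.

Master Theorem for T(n) = 23T(n/4) + O(n^0):

a = 23, b = 4, c = 0
log_b(a) = log_4(23) = 2.2618

Case 1: c = 0 < log_4(23) = 2.2618
T(n) = O(n^(log_4 23))

For T(n) = 23T(n/4) + O(n^0): log_4(23) = 2.2618. This is Case 1 of the Master Theorem (c < log_b(a), work dominated by leaves), giving O(n^(log_4 23)).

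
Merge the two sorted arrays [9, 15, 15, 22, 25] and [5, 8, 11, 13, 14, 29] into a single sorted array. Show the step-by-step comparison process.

Merging process:

Compare 9 vs 5: take 5 from right. Merged: [5]
Compare 9 vs 8: take 8 from right. Merged: [5, 8]
Compare 9 vs 11: take 9 from left. Merged: [5, 8, 9]
Compare 15 vs 11: take 11 from right. Merged: [5, 8, 9, 11]
Compare 15 vs 13: take 13 from right. Merged: [5, 8, 9, 11, 13]
Compare 15 vs 14: take 14 from right. Merged: [5, 8, 9, 11, 13, 14]
Compare 15 vs 29: take 15 from left. Merged: [5, 8, 9, 11, 13, 14, 15]
Compare 15 vs 29: take 15 from left. Merged: [5, 8, 9, 11, 13, 14, 15, 15]
Compare 22 vs 29: take 22 from left. Merged: [5, 8, 9, 11, 13, 14, 15, 15, 22]
Compare 25 vs 29: take 25 from left. Merged: [5, 8, 9, 11, 13, 14, 15, 15, 22, 25]
Append remaining from right: [29]. Merged: [5, 8, 9, 11, 13, 14, 15, 15, 22, 25, 29]

Final merged array: [5, 8, 9, 11, 13, 14, 15, 15, 22, 25, 29]
Total comparisons: 10

The merged array is [5, 8, 9, 11, 13, 14, 15, 15, 22, 25, 29], requiring 10 comparisons. The merge step runs in O(n) time where n is the total number of elements.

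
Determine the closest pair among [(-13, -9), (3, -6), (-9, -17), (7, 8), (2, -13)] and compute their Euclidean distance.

Computing all pairwise distances among 5 points:

d((-13, -9), (3, -6)) = 16.2788
d((-13, -9), (-9, -17)) = 8.9443
d((-13, -9), (7, 8)) = 26.2488
d((-13, -9), (2, -13)) = 15.5242
d((3, -6), (-9, -17)) = 16.2788
d((3, -6), (7, 8)) = 14.5602
d((3, -6), (2, -13)) = 7.0711 <-- minimum
d((-9, -17), (7, 8)) = 29.6816
d((-9, -17), (2, -13)) = 11.7047
d((7, 8), (2, -13)) = 21.587

Closest pair: (3, -6) and (2, -13) with distance 7.0711

The closest pair is (3, -6) and (2, -13) with Euclidean distance 7.0711. For 5 points, brute-force pairwise comparison is shown above. For large n, the divide-and-conquer algorithm (sort by x, recurse on halves, check the dividing strip) achieves O(n log n).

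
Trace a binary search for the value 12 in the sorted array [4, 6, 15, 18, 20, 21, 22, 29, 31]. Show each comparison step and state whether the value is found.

Binary search for 12 in [4, 6, 15, 18, 20, 21, 22, 29, 31]:

lo=0, hi=8, mid=4, arr[mid]=20 -> 20 > 12, search left half
lo=0, hi=3, mid=1, arr[mid]=6 -> 6 < 12, search right half
lo=2, hi=3, mid=2, arr[mid]=15 -> 15 > 12, search left half
lo=2 > hi=1, target 12 not found

Binary search determines that 12 is not in the array after 3 comparisons. The search space was exhausted without finding the target.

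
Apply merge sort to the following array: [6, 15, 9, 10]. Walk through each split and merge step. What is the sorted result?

Merge sort trace:

Split: [6, 15, 9, 10] -> [6, 15] and [9, 10]
  Split: [6, 15] -> [6] and [15]
  Merge: [6] + [15] -> [6, 15]
  Split: [9, 10] -> [9] and [10]
  Merge: [9] + [10] -> [9, 10]
Merge: [6, 15] + [9, 10] -> [6, 9, 10, 15]

Final sorted array: [6, 9, 10, 15]

The merge sort proceeds by recursively splitting the array and merging sorted halves.
After all merges, the sorted array is [6, 9, 10, 15].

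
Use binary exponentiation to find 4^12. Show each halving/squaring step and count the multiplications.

Computing 4^12 by squaring (build up from 4^1; each line after the first costs one multiplication):

4^1 = 4
4^2 = (4^1)^2 = 4^2 = 16
4^3 = 4 * 4^2 = 4 * 16 = 64
4^6 = (4^3)^2 = 64^2 = 4096
4^12 = (4^6)^2 = 4096^2 = 16777216

Result: 16777216
Multiplications needed: 4 (4 lines after 4^1)

4^12 = 16777216. Using exponentiation by squaring, this requires 4 multiplications. The key idea: if the exponent is even, square the half-power; if odd, multiply by the base once.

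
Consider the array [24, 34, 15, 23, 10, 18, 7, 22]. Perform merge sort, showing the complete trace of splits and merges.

Merge sort trace:

Split: [24, 34, 15, 23, 10, 18, 7, 22] -> [24, 34, 15, 23] and [10, 18, 7, 22]
  Split: [24, 34, 15, 23] -> [24, 34] and [15, 23]
    Split: [24, 34] -> [24] and [34]
    Merge: [24] + [34] -> [24, 34]
    Split: [15, 23] -> [15] and [23]
    Merge: [15] + [23] -> [15, 23]
  Merge: [24, 34] + [15, 23] -> [15, 23, 24, 34]
  Split: [10, 18, 7, 22] -> [10, 18] and [7, 22]
    Split: [10, 18] -> [10] and [18]
    Merge: [10] + [18] -> [10, 18]
    Split: [7, 22] -> [7] and [22]
    Merge: [7] + [22] -> [7, 22]
  Merge: [10, 18] + [7, 22] -> [7, 10, 18, 22]
Merge: [15, 23, 24, 34] + [7, 10, 18, 22] -> [7, 10, 15, 18, 22, 23, 24, 34]

Final sorted array: [7, 10, 15, 18, 22, 23, 24, 34]

The merge sort proceeds by recursively splitting the array and merging sorted halves.
After all merges, the sorted array is [7, 10, 15, 18, 22, 23, 24, 34].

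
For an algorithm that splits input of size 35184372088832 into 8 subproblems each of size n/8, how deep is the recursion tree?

For divide and conquer with division factor 8:

Problem sizes at each level:
Level 0: 35184372088832
Level 1: 4398046511104
Level 2: 549755813888
Level 3: 68719476736
Level 4: 8589934592
Level 5: 1073741824
Level 6: 134217728
Level 7: 16777216
Level 8: 2097152
Level 9: 262144
Level 10: 32768
Level 11: 4096
Level 12: 512
Level 13: 64
Level 14: 8
Level 15: 1

The root is level 0 and the size-1 base case is level 15 (the tree spans levels 0 through 15, i.e. 16 levels counting the root), so the depth is the number of divisions: log_8(35184372088832) = 15

The recursion tree depth is log_8(35184372088832) = 15. At each level, the problem size is divided by 8, so it takes 15 divisions to reduce to a base case of size 1. The algorithm makes 8 recursive calls at each level.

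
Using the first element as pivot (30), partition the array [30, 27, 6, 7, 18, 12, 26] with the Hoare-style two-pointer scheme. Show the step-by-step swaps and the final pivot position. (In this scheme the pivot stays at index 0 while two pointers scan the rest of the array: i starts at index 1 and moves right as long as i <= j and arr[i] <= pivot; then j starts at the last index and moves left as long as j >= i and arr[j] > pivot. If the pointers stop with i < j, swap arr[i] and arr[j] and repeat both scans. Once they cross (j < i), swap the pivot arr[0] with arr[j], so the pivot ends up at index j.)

Hoare-style two-pointer partition with pivot = 30:

Initial array: [30, 27, 6, 7, 18, 12, 26]

Pointers start at i = 1, j = 6.
i ends at 7, j ends at 6: the pointers have crossed (j < i), so scanning stops.

Swap pivot arr[0] with arr[6] to place pivot at position 6: [26, 27, 6, 7, 18, 12, 30]
Pivot position: 6

After partitioning with pivot 30, the array becomes [26, 27, 6, 7, 18, 12, 30]. The pivot is placed at index 6. All elements to the left of the pivot are <= 30, and all elements to the right are > 30.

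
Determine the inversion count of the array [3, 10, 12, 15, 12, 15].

Finding inversions in [3, 10, 12, 15, 12, 15]:

(3, 4): arr[3]=15 > arr[4]=12

Total inversions: 1

The array has 1 inversion(s): (3,4). Each pair (i,j) satisfies i < j and arr[i] > arr[j].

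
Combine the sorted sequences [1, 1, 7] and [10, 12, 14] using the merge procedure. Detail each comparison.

Merging process:

Compare 1 vs 10: take 1 from left. Merged: [1]
Compare 1 vs 10: take 1 from left. Merged: [1, 1]
Compare 7 vs 10: take 7 from left. Merged: [1, 1, 7]
Append remaining from right: [10, 12, 14]. Merged: [1, 1, 7, 10, 12, 14]

Final merged array: [1, 1, 7, 10, 12, 14]
Total comparisons: 3

The merged array is [1, 1, 7, 10, 12, 14], requiring 3 comparisons. The merge step runs in O(n) time where n is the total number of elements.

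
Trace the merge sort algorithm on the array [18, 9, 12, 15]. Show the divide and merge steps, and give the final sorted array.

Merge sort trace:

Split: [18, 9, 12, 15] -> [18, 9] and [12, 15]
  Split: [18, 9] -> [18] and [9]
  Merge: [18] + [9] -> [9, 18]
  Split: [12, 15] -> [12] and [15]
  Merge: [12] + [15] -> [12, 15]
Merge: [9, 18] + [12, 15] -> [9, 12, 15, 18]

Final sorted array: [9, 12, 15, 18]

The merge sort proceeds by recursively splitting the array and merging sorted halves.
After all merges, the sorted array is [9, 12, 15, 18].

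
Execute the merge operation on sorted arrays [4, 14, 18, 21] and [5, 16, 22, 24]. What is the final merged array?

Merging process:

Compare 4 vs 5: take 4 from left. Merged: [4]
Compare 14 vs 5: take 5 from right. Merged: [4, 5]
Compare 14 vs 16: take 14 from left. Merged: [4, 5, 14]
Compare 18 vs 16: take 16 from right. Merged: [4, 5, 14, 16]
Compare 18 vs 22: take 18 from left. Merged: [4, 5, 14, 16, 18]
Compare 21 vs 22: take 21 from left. Merged: [4, 5, 14, 16, 18, 21]
Append remaining from right: [22, 24]. Merged: [4, 5, 14, 16, 18, 21, 22, 24]

Final merged array: [4, 5, 14, 16, 18, 21, 22, 24]
Total comparisons: 6

The merged array is [4, 5, 14, 16, 18, 21, 22, 24], requiring 6 comparisons. The merge step runs in O(n) time where n is the total number of elements.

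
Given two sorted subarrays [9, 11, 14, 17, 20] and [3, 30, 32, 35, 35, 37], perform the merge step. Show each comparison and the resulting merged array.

Merging process:

Compare 9 vs 3: take 3 from right. Merged: [3]
Compare 9 vs 30: take 9 from left. Merged: [3, 9]
Compare 11 vs 30: take 11 from left. Merged: [3, 9, 11]
Compare 14 vs 30: take 14 from left. Merged: [3, 9, 11, 14]
Compare 17 vs 30: take 17 from left. Merged: [3, 9, 11, 14, 17]
Compare 20 vs 30: take 20 from left. Merged: [3, 9, 11, 14, 17, 20]
Append remaining from right: [30, 32, 35, 35, 37]. Merged: [3, 9, 11, 14, 17, 20, 30, 32, 35, 35, 37]

Final merged array: [3, 9, 11, 14, 17, 20, 30, 32, 35, 35, 37]
Total comparisons: 6

The merged array is [3, 9, 11, 14, 17, 20, 30, 32, 35, 35, 37], requiring 6 comparisons. The merge step runs in O(n) time where n is the total number of elements.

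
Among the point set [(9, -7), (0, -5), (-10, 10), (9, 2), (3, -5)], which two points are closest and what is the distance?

Computing all pairwise distances among 5 points:

d((9, -7), (0, -5)) = 9.2195
d((9, -7), (-10, 10)) = 25.4951
d((9, -7), (9, 2)) = 9.0
d((9, -7), (3, -5)) = 6.3246
d((0, -5), (-10, 10)) = 18.0278
d((0, -5), (9, 2)) = 11.4018
d((0, -5), (3, -5)) = 3.0 <-- minimum
d((-10, 10), (9, 2)) = 20.6155
d((-10, 10), (3, -5)) = 19.8494
d((9, 2), (3, -5)) = 9.2195

Closest pair: (0, -5) and (3, -5) with distance 3.0

The closest pair is (0, -5) and (3, -5) with Euclidean distance 3.0. For 5 points, brute-force pairwise comparison is shown above. For large n, the divide-and-conquer algorithm (sort by x, recurse on halves, check the dividing strip) achieves O(n log n).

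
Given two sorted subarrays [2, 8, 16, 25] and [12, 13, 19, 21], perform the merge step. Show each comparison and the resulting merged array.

Merging process:

Compare 2 vs 12: take 2 from left. Merged: [2]
Compare 8 vs 12: take 8 from left. Merged: [2, 8]
Compare 16 vs 12: take 12 from right. Merged: [2, 8, 12]
Compare 16 vs 13: take 13 from right. Merged: [2, 8, 12, 13]
Compare 16 vs 19: take 16 from left. Merged: [2, 8, 12, 13, 16]
Compare 25 vs 19: take 19 from right. Merged: [2, 8, 12, 13, 16, 19]
Compare 25 vs 21: take 21 from right. Merged: [2, 8, 12, 13, 16, 19, 21]
Append remaining from left: [25]. Merged: [2, 8, 12, 13, 16, 19, 21, 25]

Final merged array: [2, 8, 12, 13, 16, 19, 21, 25]
Total comparisons: 7

The merged array is [2, 8, 12, 13, 16, 19, 21, 25], requiring 7 comparisons. The merge step runs in O(n) time where n is the total number of elements.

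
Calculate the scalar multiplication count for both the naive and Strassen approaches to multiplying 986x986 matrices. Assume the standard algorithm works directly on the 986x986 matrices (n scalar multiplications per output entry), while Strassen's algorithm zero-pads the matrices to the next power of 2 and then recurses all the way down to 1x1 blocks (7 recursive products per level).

Matrix multiplication for 986x986 matrices:

Strassen's algorithm requires power-of-2 dimensions. Pad 986x986 to 1024x1024 (next power of 2).

Standard algorithm: 986^3 = 958585256 multiplications
Strassen's algorithm: 7^(log2(1024)) = 7^10 = 282475249 multiplications
Savings: 958585256 - 282475249 = 676110007 multiplications

Standard: 958585256 multiplications (986^3). Strassen: 282475249 multiplications (7^10, after padding to 1024x1024). Strassen reduces 8 recursive multiplications to 7 at each level.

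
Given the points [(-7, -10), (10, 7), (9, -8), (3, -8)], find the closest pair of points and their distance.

Computing all pairwise distances among 4 points:

d((-7, -10), (10, 7)) = 24.0416
d((-7, -10), (9, -8)) = 16.1245
d((-7, -10), (3, -8)) = 10.198
d((10, 7), (9, -8)) = 15.0333
d((10, 7), (3, -8)) = 16.5529
d((9, -8), (3, -8)) = 6.0 <-- minimum

Closest pair: (9, -8) and (3, -8) with distance 6.0

The closest pair is (9, -8) and (3, -8) with Euclidean distance 6.0. For 4 points, brute-force pairwise comparison is shown above. For large n, the divide-and-conquer algorithm (sort by x, recurse on halves, check the dividing strip) achieves O(n log n).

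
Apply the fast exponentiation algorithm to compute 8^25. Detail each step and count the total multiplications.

Computing 8^25 by squaring (build up from 8^1; each line after the first costs one multiplication):

8^1 = 8
8^2 = (8^1)^2 = 8^2 = 64
8^3 = 8 * 8^2 = 8 * 64 = 512
8^6 = (8^3)^2 = 512^2 = 262144
8^12 = (8^6)^2 = 262144^2 = 68719476736
8^24 = (8^12)^2 = 68719476736^2 = 4722366482869645213696
8^25 = 8 * 8^24 = 8 * 4722366482869645213696 = 37778931862957161709568

Result: 37778931862957161709568
Multiplications needed: 6 (6 lines after 8^1)

8^25 = 37778931862957161709568. Using exponentiation by squaring, this requires 6 multiplications. The key idea: if the exponent is even, square the half-power; if odd, multiply by the base once.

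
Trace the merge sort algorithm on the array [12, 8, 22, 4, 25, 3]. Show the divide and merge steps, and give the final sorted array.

Merge sort trace:

Split: [12, 8, 22, 4, 25, 3] -> [12, 8, 22] and [4, 25, 3]
  Split: [12, 8, 22] -> [12] and [8, 22]
    Split: [8, 22] -> [8] and [22]
    Merge: [8] + [22] -> [8, 22]
  Merge: [12] + [8, 22] -> [8, 12, 22]
  Split: [4, 25, 3] -> [4] and [25, 3]
    Split: [25, 3] -> [25] and [3]
    Merge: [25] + [3] -> [3, 25]
  Merge: [4] + [3, 25] -> [3, 4, 25]
Merge: [8, 12, 22] + [3, 4, 25] -> [3, 4, 8, 12, 22, 25]

Final sorted array: [3, 4, 8, 12, 22, 25]

The merge sort proceeds by recursively splitting the array and merging sorted halves.
After all merges, the sorted array is [3, 4, 8, 12, 22, 25].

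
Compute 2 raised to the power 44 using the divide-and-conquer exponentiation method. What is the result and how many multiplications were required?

Computing 2^44 by squaring (build up from 2^1; each line after the first costs one multiplication):

2^1 = 2
2^2 = (2^1)^2 = 2^2 = 4
2^4 = (2^2)^2 = 4^2 = 16
2^5 = 2 * 2^4 = 2 * 16 = 32
2^10 = (2^5)^2 = 32^2 = 1024
2^11 = 2 * 2^10 = 2 * 1024 = 2048
2^22 = (2^11)^2 = 2048^2 = 4194304
2^44 = (2^22)^2 = 4194304^2 = 17592186044416

Result: 17592186044416
Multiplications needed: 7 (7 lines after 2^1)

2^44 = 17592186044416. Using exponentiation by squaring, this requires 7 multiplications. The key idea: if the exponent is even, square the half-power; if odd, multiply by the base once.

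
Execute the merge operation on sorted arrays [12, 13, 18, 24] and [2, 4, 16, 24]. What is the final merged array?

Merging process:

Compare 12 vs 2: take 2 from right. Merged: [2]
Compare 12 vs 4: take 4 from right. Merged: [2, 4]
Compare 12 vs 16: take 12 from left. Merged: [2, 4, 12]
Compare 13 vs 16: take 13 from left. Merged: [2, 4, 12, 13]
Compare 18 vs 16: take 16 from right. Merged: [2, 4, 12, 13, 16]
Compare 18 vs 24: take 18 from left. Merged: [2, 4, 12, 13, 16, 18]
Compare 24 vs 24: take 24 from left. Merged: [2, 4, 12, 13, 16, 18, 24]
Append remaining from right: [24]. Merged: [2, 4, 12, 13, 16, 18, 24, 24]

Final merged array: [2, 4, 12, 13, 16, 18, 24, 24]
Total comparisons: 7

The merged array is [2, 4, 12, 13, 16, 18, 24, 24], requiring 7 comparisons. The merge step runs in O(n) time where n is the total number of elements.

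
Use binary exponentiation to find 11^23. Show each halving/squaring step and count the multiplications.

Computing 11^23 by squaring (build up from 11^1; each line after the first costs one multiplication):

11^1 = 11
11^2 = (11^1)^2 = 11^2 = 121
11^4 = (11^2)^2 = 121^2 = 14641
11^5 = 11 * 11^4 = 11 * 14641 = 161051
11^10 = (11^5)^2 = 161051^2 = 25937424601
11^11 = 11 * 11^10 = 11 * 25937424601 = 285311670611
11^22 = (11^11)^2 = 285311670611^2 = 81402749386839761113321
11^23 = 11 * 11^22 = 11 * 81402749386839761113321 = 895430243255237372246531

Result: 895430243255237372246531
Multiplications needed: 7 (7 lines after 11^1)

11^23 = 895430243255237372246531. Using exponentiation by squaring, this requires 7 multiplications. The key idea: if the exponent is even, square the half-power; if odd, multiply by the base once.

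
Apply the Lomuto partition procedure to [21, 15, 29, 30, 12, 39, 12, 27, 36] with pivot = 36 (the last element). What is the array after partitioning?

Lomuto partition with pivot = 36:

Initial array: [21, 15, 29, 30, 12, 39, 12, 27, 36]

arr[0]=21 <= 36: swap with position 0, array becomes [21, 15, 29, 30, 12, 39, 12, 27, 36]
arr[1]=15 <= 36: swap with position 1, array becomes [21, 15, 29, 30, 12, 39, 12, 27, 36]
arr[2]=29 <= 36: swap with position 2, array becomes [21, 15, 29, 30, 12, 39, 12, 27, 36]
arr[3]=30 <= 36: swap with position 3, array becomes [21, 15, 29, 30, 12, 39, 12, 27, 36]
arr[4]=12 <= 36: swap with position 4, array becomes [21, 15, 29, 30, 12, 39, 12, 27, 36]
arr[5]=39 > 36: no swap
arr[6]=12 <= 36: swap with position 5, array becomes [21, 15, 29, 30, 12, 12, 39, 27, 36]
arr[7]=27 <= 36: swap with position 6, array becomes [21, 15, 29, 30, 12, 12, 27, 39, 36]

Place pivot at position 7: [21, 15, 29, 30, 12, 12, 27, 36, 39]
Pivot position: 7

After partitioning with pivot 36, the array becomes [21, 15, 29, 30, 12, 12, 27, 36, 39]. The pivot is placed at index 7. All elements to the left of the pivot are <= 36, and all elements to the right are > 36.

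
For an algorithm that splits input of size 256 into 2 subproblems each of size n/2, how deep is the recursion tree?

For divide and conquer with division factor 2:

Problem sizes at each level:
Level 0: 256
Level 1: 128
Level 2: 64
Level 3: 32
Level 4: 16
Level 5: 8
Level 6: 4
Level 7: 2
Level 8: 1

The root is level 0 and the size-1 base case is level 8 (the tree spans levels 0 through 8, i.e. 9 levels counting the root), so the depth is the number of divisions: log_2(256) = 8

The recursion tree depth is log_2(256) = 8. At each level, the problem size is divided by 2, so it takes 8 divisions to reduce to a base case of size 1. The algorithm makes 2 recursive calls at each level.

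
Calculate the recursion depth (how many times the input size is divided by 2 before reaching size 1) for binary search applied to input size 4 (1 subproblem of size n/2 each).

For divide and conquer with division factor 2:

Problem sizes at each level:
Level 0: 4
Level 1: 2
Level 2: 1

The root is level 0 and the size-1 base case is level 2 (the tree spans levels 0 through 2, i.e. 3 levels counting the root), so the depth is the number of divisions: log_2(4) = 2

The recursion tree depth is log_2(4) = 2. At each level, the problem size is divided by 2, so it takes 2 divisions to reduce to a base case of size 1. The algorithm makes 1 recursive call at each level.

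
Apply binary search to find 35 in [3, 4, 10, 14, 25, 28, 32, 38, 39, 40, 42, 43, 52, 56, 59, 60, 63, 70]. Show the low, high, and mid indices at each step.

Binary search for 35 in [3, 4, 10, 14, 25, 28, 32, 38, 39, 40, 42, 43, 52, 56, 59, 60, 63, 70]:

lo=0, hi=17, mid=8, arr[mid]=39 -> 39 > 35, search left half
lo=0, hi=7, mid=3, arr[mid]=14 -> 14 < 35, search right half
lo=4, hi=7, mid=5, arr[mid]=28 -> 28 < 35, search right half
lo=6, hi=7, mid=6, arr[mid]=32 -> 32 < 35, search right half
lo=7, hi=7, mid=7, arr[mid]=38 -> 38 > 35, search left half
lo=7 > hi=6, target 35 not found

Binary search determines that 35 is not in the array after 5 comparisons. The search space was exhausted without finding the target.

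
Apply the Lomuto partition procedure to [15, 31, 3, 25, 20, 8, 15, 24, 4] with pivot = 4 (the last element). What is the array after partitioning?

Lomuto partition with pivot = 4:

Initial array: [15, 31, 3, 25, 20, 8, 15, 24, 4]

arr[0]=15 > 4: no swap
arr[1]=31 > 4: no swap
arr[2]=3 <= 4: swap with position 0, array becomes [3, 31, 15, 25, 20, 8, 15, 24, 4]
arr[3]=25 > 4: no swap
arr[4]=20 > 4: no swap
arr[5]=8 > 4: no swap
arr[6]=15 > 4: no swap
arr[7]=24 > 4: no swap

Place pivot at position 1: [3, 4, 15, 25, 20, 8, 15, 24, 31]
Pivot position: 1

After partitioning with pivot 4, the array becomes [3, 4, 15, 25, 20, 8, 15, 24, 31]. The pivot is placed at index 1. All elements to the left of the pivot are <= 4, and all elements to the right are > 4.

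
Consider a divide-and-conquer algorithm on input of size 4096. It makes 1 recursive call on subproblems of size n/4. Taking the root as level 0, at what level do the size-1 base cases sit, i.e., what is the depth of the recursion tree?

For divide and conquer with division factor 4:

Problem sizes at each level:
Level 0: 4096
Level 1: 1024
Level 2: 256
Level 3: 64
Level 4: 16
Level 5: 4
Level 6: 1

The root is level 0 and the size-1 base case is level 6 (the tree spans levels 0 through 6, i.e. 7 levels counting the root), so the depth is the number of divisions: log_4(4096) = 6

The recursion tree depth is log_4(4096) = 6. At each level, the problem size is divided by 4, so it takes 6 divisions to reduce to a base case of size 1. The algorithm makes 1 recursive call at each level.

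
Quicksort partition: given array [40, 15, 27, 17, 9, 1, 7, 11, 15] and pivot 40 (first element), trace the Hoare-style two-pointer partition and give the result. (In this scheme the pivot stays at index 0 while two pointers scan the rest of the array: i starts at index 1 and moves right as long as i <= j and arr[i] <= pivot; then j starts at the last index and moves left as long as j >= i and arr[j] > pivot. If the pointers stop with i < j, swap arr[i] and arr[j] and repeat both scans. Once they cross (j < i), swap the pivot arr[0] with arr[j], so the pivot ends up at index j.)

Hoare-style two-pointer partition with pivot = 40:

Initial array: [40, 15, 27, 17, 9, 1, 7, 11, 15]

Pointers start at i = 1, j = 8.
i ends at 9, j ends at 8: the pointers have crossed (j < i), so scanning stops.

Swap pivot arr[0] with arr[8] to place pivot at position 8: [15, 15, 27, 17, 9, 1, 7, 11, 40]
Pivot position: 8

After partitioning with pivot 40, the array becomes [15, 15, 27, 17, 9, 1, 7, 11, 40]. The pivot is placed at index 8. All elements to the left of the pivot are <= 40, and all elements to the right are > 40.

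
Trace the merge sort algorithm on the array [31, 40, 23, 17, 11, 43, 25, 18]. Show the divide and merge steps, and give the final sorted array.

Merge sort trace:

Split: [31, 40, 23, 17, 11, 43, 25, 18] -> [31, 40, 23, 17] and [11, 43, 25, 18]
  Split: [31, 40, 23, 17] -> [31, 40] and [23, 17]
    Split: [31, 40] -> [31] and [40]
    Merge: [31] + [40] -> [31, 40]
    Split: [23, 17] -> [23] and [17]
    Merge: [23] + [17] -> [17, 23]
  Merge: [31, 40] + [17, 23] -> [17, 23, 31, 40]
  Split: [11, 43, 25, 18] -> [11, 43] and [25, 18]
    Split: [11, 43] -> [11] and [43]
    Merge: [11] + [43] -> [11, 43]
    Split: [25, 18] -> [25] and [18]
    Merge: [25] + [18] -> [18, 25]
  Merge: [11, 43] + [18, 25] -> [11, 18, 25, 43]
Merge: [17, 23, 31, 40] + [11, 18, 25, 43] -> [11, 17, 18, 23, 25, 31, 40, 43]

Final sorted array: [11, 17, 18, 23, 25, 31, 40, 43]

The merge sort proceeds by recursively splitting the array and merging sorted halves.
After all merges, the sorted array is [11, 17, 18, 23, 25, 31, 40, 43].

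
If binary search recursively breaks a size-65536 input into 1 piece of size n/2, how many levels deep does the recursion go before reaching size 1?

For divide and conquer with division factor 2:

Problem sizes at each level:
Level 0: 65536
Level 1: 32768
Level 2: 16384
Level 3: 8192
Level 4: 4096
Level 5: 2048
Level 6: 1024
Level 7: 512
Level 8: 256
Level 9: 128
Level 10: 64
Level 11: 32
Level 12: 16
Level 13: 8
Level 14: 4
Level 15: 2
Level 16: 1

The root is level 0 and the size-1 base case is level 16 (the tree spans levels 0 through 16, i.e. 17 levels counting the root), so the depth is the number of divisions: log_2(65536) = 16

The recursion tree depth is log_2(65536) = 16. At each level, the problem size is divided by 2, so it takes 16 divisions to reduce to a base case of size 1. The algorithm makes 1 recursive call at each level.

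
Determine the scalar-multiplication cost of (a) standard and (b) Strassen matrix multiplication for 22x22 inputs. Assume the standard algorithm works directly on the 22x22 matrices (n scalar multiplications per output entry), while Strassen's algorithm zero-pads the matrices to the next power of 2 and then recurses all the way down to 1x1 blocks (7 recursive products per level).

Matrix multiplication for 22x22 matrices:

Strassen's algorithm requires power-of-2 dimensions. Pad 22x22 to 32x32 (next power of 2).

Standard algorithm: 22^3 = 10648 multiplications
Strassen's algorithm: 7^(log2(32)) = 7^5 = 16807 multiplications
Difference: 10648 - 16807 = -6159 (Strassen uses MORE here due to padding overhead — for small or just-over-power-of-2 n, padding can outweigh the per-level savings)

Standard: 10648 multiplications (22^3). Strassen: 16807 multiplications (7^5, after padding to 32x32). Strassen reduces 8 recursive multiplications to 7 at each level.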